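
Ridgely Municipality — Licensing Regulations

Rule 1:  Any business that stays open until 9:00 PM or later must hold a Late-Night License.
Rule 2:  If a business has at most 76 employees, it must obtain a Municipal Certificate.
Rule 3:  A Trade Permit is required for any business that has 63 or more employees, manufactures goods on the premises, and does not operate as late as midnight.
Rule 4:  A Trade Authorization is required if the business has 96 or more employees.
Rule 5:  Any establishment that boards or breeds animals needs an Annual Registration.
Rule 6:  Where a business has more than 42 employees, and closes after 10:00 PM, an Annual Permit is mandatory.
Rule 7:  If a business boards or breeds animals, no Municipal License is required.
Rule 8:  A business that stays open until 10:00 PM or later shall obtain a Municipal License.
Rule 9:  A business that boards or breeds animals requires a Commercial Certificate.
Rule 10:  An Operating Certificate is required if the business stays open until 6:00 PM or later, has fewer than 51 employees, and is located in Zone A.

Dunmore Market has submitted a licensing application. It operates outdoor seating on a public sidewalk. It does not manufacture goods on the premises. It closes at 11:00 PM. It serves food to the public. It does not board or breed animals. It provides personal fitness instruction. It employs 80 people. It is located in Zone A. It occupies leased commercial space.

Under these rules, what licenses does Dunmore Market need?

Rule 1: closes 11:00 PM, after 9:00 PM → Late-Night License required.
Rule 2: employees 80 > 76 → Municipal Certificate not required.
Rule 3: employees 80 ≥ 63; does not manufacture goods on the premises; closes 11:00 PM, at/before midnight → Trade Permit not required.
Rule 4: employees 80 < 96 → Trade Authorization not required.
Rule 5: does not board or breed animals → Annual Registration not required.
Rule 6: employees 80 > 42; closes 11:00 PM, after 10:00 PM → Annual Permit required.
Rule 7: does not board or breed animals → Municipal License exemption does not apply.
Rule 8: closes 11:00 PM, after 10:00 PM → Municipal License required.
Rule 9: does not board or breed animals → Commercial Certificate not required.
Rule 10: closes 11:00 PM, after 6:00 PM; employees 80 ≥ 51; is located in Zone A → Operating Certificate not required.

Annual Permit, Late-Night License, Municipal License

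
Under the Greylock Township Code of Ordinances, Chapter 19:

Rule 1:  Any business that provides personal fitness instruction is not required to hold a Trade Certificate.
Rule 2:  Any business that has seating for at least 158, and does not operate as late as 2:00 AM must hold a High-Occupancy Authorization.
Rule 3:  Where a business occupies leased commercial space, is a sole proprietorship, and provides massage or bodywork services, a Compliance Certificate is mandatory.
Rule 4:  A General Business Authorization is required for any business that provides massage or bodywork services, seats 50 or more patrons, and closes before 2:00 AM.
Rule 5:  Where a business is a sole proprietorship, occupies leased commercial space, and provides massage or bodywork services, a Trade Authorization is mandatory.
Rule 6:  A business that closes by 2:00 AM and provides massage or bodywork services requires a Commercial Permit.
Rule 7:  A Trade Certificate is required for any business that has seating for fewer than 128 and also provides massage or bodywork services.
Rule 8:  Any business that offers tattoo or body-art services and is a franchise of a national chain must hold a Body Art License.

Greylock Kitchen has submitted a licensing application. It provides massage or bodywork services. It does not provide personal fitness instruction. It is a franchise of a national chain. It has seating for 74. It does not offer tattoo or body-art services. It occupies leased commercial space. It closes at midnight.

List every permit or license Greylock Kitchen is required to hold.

Commercial Permit, General Business Authorization, Trade Certificate

Rule 1: does not provide personal fitness instruction → Trade Certificate exemption does not apply.
Rule 2: seating 74 < 158; closes midnight, at/before 2:00 AM → High-Occupancy Authorization not required.
Rule 3: occupies leased commercial space; is a franchise of a national chain (not: is a sole proprietorship); provides massage or bodywork services → Compliance Certificate not required.
Rule 4: provides massage or bodywork services; seating 74 ≥ 50; closes midnight, at/before 2:00 AM → General Business Authorization required.
Rule 5: is a franchise of a national chain (not: is a sole proprietorship); occupies leased commercial space; provides massage or bodywork services → Trade Authorization not required.
Rule 6: closes midnight, at/before 2:00 AM; provides massage or bodywork services → Commercial Permit required.
Rule 7: seating 74 < 128; provides massage or bodywork services → Trade Certificate required.
Rule 8: does not offer tattoo or body-art services; is a franchise of a national chain → Body Art License not required.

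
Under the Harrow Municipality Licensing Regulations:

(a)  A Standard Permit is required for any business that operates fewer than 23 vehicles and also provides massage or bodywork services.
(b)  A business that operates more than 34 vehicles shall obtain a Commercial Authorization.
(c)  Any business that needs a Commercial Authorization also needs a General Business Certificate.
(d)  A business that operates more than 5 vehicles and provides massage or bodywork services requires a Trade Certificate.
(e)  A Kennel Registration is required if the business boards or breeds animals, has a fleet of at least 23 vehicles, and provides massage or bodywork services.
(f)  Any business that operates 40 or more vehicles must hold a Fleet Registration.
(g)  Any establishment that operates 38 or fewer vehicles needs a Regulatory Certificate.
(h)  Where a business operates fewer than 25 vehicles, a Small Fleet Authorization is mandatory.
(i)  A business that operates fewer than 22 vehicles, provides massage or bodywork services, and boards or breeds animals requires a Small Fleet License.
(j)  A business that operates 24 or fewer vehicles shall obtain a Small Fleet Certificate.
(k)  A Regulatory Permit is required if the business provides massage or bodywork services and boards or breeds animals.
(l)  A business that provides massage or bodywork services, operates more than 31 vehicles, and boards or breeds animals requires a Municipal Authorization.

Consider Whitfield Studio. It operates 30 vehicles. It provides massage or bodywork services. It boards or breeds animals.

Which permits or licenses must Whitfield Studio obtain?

(a) vehicles 30 ≥ 23; provides massage or bodywork services → Standard Permit not required.
(b) vehicles 30 ≤ 34 → Commercial Authorization not required.
(c) Commercial Authorization is not required → no effect.
(d) vehicles 30 > 5; provides massage or bodywork services → Trade Certificate required.
(e) boards or breeds animals; vehicles 30 ≥ 23; provides massage or bodywork services → Kennel Registration required.
(f) vehicles 30 < 40 → Fleet Registration not required.
(g) vehicles 30 ≤ 38 → Regulatory Certificate required.
(h) vehicles 30 ≥ 25 → Small Fleet Authorization not required.
(i) vehicles 30 ≥ 22; provides massage or bodywork services; boards or breeds animals → Small Fleet License not required.
(j) vehicles 30 > 24 → Small Fleet Certificate not required.
(k) provides massage or bodywork services; boards or breeds animals → Regulatory Permit required.
(l) provides massage or bodywork services; vehicles 30 ≤ 31; boards or breeds animals → Municipal Authorization not required.

Kennel Registration, Regulatory Certificate, Regulatory Permit, Trade Certificate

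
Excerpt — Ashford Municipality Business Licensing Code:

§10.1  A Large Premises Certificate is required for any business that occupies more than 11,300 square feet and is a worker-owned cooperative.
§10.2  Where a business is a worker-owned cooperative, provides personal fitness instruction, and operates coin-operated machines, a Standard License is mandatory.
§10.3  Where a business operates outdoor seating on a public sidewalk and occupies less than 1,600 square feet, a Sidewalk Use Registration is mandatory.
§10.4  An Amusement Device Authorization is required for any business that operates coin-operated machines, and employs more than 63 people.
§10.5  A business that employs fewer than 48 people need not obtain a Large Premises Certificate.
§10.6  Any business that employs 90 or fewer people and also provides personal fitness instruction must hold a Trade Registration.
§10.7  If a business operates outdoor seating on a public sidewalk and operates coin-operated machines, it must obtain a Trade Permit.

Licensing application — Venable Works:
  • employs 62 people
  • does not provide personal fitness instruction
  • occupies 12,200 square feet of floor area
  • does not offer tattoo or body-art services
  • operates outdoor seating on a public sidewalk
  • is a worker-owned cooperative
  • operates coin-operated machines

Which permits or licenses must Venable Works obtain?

§10.1 floor area 12,200 square feet > 11,300 square feet; is a worker-owned cooperative → Large Premises Certificate required.
§10.2 is a worker-owned cooperative; does not provide personal fitness instruction; operates coin-operated machines → Standard License not required.
§10.3 operates outdoor seating on a public sidewalk; floor area 12,200 square feet ≥ 1,600 square feet → Sidewalk Use Registration not required.
§10.4 operates coin-operated machines; employees 62 ≤ 63 → Amusement Device Authorization not required.
§10.5 employees 62 ≥ 48 → Large Premises Certificate exemption does not apply.
§10.6 employees 62 ≤ 90; does not provide personal fitness instruction → Trade Registration not required.
§10.7 operates outdoor seating on a public sidewalk; operates coin-operated machines → Trade Permit required.

Large Premises Certificate, Trade Permit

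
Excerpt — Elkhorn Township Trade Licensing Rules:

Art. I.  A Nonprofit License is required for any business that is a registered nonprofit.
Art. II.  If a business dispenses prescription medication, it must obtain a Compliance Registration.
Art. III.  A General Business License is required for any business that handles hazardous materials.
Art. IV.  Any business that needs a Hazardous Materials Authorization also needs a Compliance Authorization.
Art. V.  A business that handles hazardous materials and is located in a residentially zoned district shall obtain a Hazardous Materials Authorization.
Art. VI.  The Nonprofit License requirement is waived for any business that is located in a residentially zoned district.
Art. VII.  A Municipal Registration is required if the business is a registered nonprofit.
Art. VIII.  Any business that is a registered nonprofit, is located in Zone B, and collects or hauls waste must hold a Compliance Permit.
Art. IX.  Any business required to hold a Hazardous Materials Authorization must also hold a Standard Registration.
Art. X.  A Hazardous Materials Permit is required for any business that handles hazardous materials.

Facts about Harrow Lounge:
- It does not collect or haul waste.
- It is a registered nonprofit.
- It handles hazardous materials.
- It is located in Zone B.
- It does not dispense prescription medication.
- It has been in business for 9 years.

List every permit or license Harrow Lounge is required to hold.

Art. I. is a registered nonprofit → Nonprofit License required.
Art. II. does not dispense prescription medication → Compliance Registration not required.
Art. III. handles hazardous materials → General Business License required.
Art. IV. Hazardous Materials Authorization is not required → no effect.
Art. V. handles hazardous materials; is located in Zone B (not: is located in a residentially zoned district) → Hazardous Materials Authorization not required.
Art. VI. is located in Zone B (not: is located in a residentially zoned district) → Nonprofit License exemption does not apply.
Art. VII. is a registered nonprofit → Municipal Registration required.
Art. VIII. is a registered nonprofit; is located in Zone B; does not collect or haul waste → Compliance Permit not required.
Art. IX. Hazardous Materials Authorization is not required → no effect.
Art. X. handles hazardous materials → Hazardous Materials Permit required.

General Business License, Hazardous Materials Permit, Municipal Registration, Nonprofit License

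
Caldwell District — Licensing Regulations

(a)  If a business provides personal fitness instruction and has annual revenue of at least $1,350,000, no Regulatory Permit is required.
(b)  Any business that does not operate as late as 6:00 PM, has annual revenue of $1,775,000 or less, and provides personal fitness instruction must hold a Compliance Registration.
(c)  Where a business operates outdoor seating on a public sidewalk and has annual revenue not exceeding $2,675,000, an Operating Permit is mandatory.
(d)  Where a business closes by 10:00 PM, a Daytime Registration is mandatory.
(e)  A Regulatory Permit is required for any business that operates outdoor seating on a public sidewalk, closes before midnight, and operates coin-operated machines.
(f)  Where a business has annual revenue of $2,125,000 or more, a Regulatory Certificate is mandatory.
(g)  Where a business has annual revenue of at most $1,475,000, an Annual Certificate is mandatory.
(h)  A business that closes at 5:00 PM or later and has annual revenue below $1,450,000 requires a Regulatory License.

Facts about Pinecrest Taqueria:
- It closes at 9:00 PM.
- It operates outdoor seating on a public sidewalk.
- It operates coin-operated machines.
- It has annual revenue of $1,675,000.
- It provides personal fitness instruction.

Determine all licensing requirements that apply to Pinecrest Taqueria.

(a) provides personal fitness instruction; revenue $1,675,000 ≥ $1,350,000 → exempt from Regulatory Permit.
(b) closes 9:00 PM, after 6:00 PM; revenue $1,675,000 ≤ $1,775,000; provides personal fitness instruction → Compliance Registration not required.
(c) operates outdoor seating on a public sidewalk; revenue $1,675,000 ≤ $2,675,000 → Operating Permit required.
(d) closes 9:00 PM, at/before 10:00 PM → Daytime Registration required.
(e) operates outdoor seating on a public sidewalk; closes 9:00 PM, at/before midnight; operates coin-operated machines → Regulatory Permit required.
(f) revenue $1,675,000 < $2,125,000 → Regulatory Certificate not required.
(g) revenue $1,675,000 > $1,475,000 → Annual Certificate not required.
(h) closes 9:00 PM, after 5:00 PM; revenue $1,675,000 ≥ $1,450,000 → Regulatory License not required.

Daytime Registration, Operating Permit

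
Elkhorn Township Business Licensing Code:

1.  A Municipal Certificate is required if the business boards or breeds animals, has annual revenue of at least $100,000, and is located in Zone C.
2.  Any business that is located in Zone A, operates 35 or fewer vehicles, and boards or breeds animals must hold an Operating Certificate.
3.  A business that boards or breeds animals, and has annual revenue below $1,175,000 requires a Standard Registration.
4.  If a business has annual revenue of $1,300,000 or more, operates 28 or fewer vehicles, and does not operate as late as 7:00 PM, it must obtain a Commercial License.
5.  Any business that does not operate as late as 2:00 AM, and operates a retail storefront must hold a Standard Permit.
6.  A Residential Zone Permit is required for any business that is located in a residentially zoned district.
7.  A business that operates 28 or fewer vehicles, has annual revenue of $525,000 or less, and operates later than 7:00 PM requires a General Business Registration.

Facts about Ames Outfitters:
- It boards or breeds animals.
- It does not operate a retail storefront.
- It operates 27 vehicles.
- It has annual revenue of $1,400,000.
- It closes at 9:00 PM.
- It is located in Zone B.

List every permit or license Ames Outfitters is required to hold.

None

1. boards or breeds animals; revenue $1,400,000 ≥ $100,000; is located in Zone B (not: is located in Zone C) → Municipal Certificate not required.
2. is located in Zone B (not: is located in Zone A); vehicles 27 ≤ 35; boards or breeds animals → Operating Certificate not required.
3. boards or breeds animals; revenue $1,400,000 ≥ $1,175,000 → Standard Registration not required.
4. revenue $1,400,000 ≥ $1,300,000; vehicles 27 ≤ 28; closes 9:00 PM, after 7:00 PM → Commercial License not required.
5. closes 9:00 PM, at/before 2:00 AM; does not operate a retail storefront → Standard Permit not required.
6. is located in Zone B (not: is located in a residentially zoned district) → Residential Zone Permit not required.
7. vehicles 27 ≤ 28; revenue $1,400,000 > $525,000; closes 9:00 PM, after 7:00 PM → General Business Registration not required.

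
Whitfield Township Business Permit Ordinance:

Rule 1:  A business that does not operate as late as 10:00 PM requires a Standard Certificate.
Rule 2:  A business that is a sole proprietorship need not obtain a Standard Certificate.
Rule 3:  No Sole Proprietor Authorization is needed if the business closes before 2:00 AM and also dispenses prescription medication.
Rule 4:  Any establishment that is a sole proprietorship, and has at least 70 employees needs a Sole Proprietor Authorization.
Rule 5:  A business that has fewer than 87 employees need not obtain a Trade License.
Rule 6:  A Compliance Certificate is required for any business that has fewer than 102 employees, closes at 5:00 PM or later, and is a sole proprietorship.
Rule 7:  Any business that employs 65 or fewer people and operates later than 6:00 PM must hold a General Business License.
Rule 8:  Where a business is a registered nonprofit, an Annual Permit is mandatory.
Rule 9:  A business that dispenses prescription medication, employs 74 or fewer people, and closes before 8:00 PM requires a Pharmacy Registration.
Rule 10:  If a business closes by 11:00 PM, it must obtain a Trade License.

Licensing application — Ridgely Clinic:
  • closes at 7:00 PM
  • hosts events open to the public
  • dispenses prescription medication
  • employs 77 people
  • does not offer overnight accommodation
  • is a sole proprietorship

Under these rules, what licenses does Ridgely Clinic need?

Compliance Certificate

Rule 1: closes 7:00 PM, at/before 10:00 PM → Standard Certificate required.
Rule 2: is a sole proprietorship → exempt from Standard Certificate.
Rule 3: closes 7:00 PM, at/before 2:00 AM; dispenses prescription medication → exempt from Sole Proprietor Authorization.
Rule 4: is a sole proprietorship; employees 77 ≥ 70 → Sole Proprietor Authorization required.
Rule 5: employees 77 < 87 → exempt from Trade License.
Rule 6: employees 77 < 102; closes 7:00 PM, after 5:00 PM; is a sole proprietorship → Compliance Certificate required.
Rule 7: employees 77 > 65; closes 7:00 PM, after 6:00 PM → General Business License not required.
Rule 8: is a sole proprietorship (not: is a registered nonprofit) → Annual Permit not required.
Rule 9: dispenses prescription medication; employees 77 > 74; closes 7:00 PM, at/before 8:00 PM → Pharmacy Registration not required.
Rule 10: closes 7:00 PM, at/before 11:00 PM → Trade License required.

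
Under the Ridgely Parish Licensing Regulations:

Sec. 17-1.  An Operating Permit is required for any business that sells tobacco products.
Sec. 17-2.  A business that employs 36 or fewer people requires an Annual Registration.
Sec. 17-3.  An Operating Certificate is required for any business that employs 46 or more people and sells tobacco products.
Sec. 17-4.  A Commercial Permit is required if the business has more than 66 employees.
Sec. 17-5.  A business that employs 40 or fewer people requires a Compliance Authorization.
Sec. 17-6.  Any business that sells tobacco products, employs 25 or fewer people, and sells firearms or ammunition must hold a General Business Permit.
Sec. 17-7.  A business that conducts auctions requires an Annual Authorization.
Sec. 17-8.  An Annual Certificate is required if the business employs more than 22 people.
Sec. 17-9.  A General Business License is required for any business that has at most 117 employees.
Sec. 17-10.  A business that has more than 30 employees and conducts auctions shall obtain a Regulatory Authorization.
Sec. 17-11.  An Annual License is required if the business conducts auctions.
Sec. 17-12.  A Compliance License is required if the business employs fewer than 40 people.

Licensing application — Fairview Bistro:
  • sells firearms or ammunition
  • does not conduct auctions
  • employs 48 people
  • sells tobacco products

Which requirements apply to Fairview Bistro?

Sec. 17-1. sells tobacco products → Operating Permit required.
Sec. 17-2. employees 48 > 36 → Annual Registration not required.
Sec. 17-3. employees 48 ≥ 46; sells tobacco products → Operating Certificate required.
Sec. 17-4. employees 48 ≤ 66 → Commercial Permit not required.
Sec. 17-5. employees 48 > 40 → Compliance Authorization not required.
Sec. 17-6. sells tobacco products; employees 48 > 25; sells firearms or ammunition → General Business Permit not required.
Sec. 17-7. does not conduct auctions → Annual Authorization not required.
Sec. 17-8. employees 48 > 22 → Annual Certificate required.
Sec. 17-9. employees 48 ≤ 117 → General Business License required.
Sec. 17-10. employees 48 > 30; does not conduct auctions → Regulatory Authorization not required.
Sec. 17-11. does not conduct auctions → Annual License not required.
Sec. 17-12. employees 48 ≥ 40 → Compliance License not required.

Annual Certificate, General Business License, Operating Certificate, Operating Permit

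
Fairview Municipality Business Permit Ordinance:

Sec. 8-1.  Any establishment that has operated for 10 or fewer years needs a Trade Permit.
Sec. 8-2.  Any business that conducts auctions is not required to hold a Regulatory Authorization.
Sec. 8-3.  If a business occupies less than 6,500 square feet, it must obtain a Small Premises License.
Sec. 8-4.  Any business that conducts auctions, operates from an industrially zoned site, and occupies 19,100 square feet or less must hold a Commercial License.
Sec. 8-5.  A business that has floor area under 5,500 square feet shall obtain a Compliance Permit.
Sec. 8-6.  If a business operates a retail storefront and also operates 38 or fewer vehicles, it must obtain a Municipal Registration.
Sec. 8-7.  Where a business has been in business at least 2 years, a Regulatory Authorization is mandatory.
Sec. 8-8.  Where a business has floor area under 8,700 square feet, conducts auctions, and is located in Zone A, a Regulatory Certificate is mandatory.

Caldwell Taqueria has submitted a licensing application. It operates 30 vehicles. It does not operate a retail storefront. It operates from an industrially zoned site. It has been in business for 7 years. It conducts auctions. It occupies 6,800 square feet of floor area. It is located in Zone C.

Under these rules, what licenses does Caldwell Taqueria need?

Commercial License, Trade Permit

Sec. 8-1. years in business 7 ≤ 10 → Trade Permit required.
Sec. 8-2. conducts auctions → exempt from Regulatory Authorization.
Sec. 8-3. floor area 6,800 square feet ≥ 6,500 square feet → Small Premises License not required.
Sec. 8-4. conducts auctions; operates from an industrially zoned site; floor area 6,800 square feet ≤ 19,100 square feet → Commercial License required.
Sec. 8-5. floor area 6,800 square feet ≥ 5,500 square feet → Compliance Permit not required.
Sec. 8-6. does not operate a retail storefront; vehicles 30 ≤ 38 → Municipal Registration not required.
Sec. 8-7. years in business 7 ≥ 2 → Regulatory Authorization required.
Sec. 8-8. floor area 6,800 square feet < 8,700 square feet; conducts auctions; is located in Zone C (not: is located in Zone A) → Regulatory Certificate not required.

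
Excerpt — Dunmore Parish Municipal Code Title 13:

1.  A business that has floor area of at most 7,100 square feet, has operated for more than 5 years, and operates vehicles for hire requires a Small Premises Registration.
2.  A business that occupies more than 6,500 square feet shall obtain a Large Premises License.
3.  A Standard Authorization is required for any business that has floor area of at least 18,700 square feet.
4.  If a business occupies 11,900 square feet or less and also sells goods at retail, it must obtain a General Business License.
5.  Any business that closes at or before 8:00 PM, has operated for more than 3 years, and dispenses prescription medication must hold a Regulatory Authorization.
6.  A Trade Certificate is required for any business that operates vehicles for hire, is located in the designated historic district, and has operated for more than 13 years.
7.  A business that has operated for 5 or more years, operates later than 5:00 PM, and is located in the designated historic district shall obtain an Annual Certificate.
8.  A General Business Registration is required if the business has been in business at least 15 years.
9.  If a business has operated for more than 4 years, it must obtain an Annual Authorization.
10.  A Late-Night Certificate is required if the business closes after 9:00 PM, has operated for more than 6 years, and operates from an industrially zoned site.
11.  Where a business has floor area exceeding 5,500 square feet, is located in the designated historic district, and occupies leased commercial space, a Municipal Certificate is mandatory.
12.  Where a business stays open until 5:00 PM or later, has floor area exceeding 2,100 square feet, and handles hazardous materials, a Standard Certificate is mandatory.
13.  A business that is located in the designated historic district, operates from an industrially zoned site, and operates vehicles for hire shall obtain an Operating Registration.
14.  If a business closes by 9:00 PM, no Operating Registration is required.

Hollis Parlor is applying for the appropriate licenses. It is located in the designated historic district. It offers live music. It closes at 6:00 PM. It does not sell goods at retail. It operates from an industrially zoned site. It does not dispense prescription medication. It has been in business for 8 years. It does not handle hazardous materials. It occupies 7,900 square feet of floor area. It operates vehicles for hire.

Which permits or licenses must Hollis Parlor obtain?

Annual Authorization, Annual Certificate, Large Premises License

1. floor area 7,900 square feet > 7,100 square feet; years in business 8 > 5; operates vehicles for hire → Small Premises Registration not required.
2. floor area 7,900 square feet > 6,500 square feet → Large Premises License required.
3. floor area 7,900 square feet < 18,700 square feet → Standard Authorization not required.
4. floor area 7,900 square feet ≤ 11,900 square feet; does not sell goods at retail → General Business License not required.
5. closes 6:00 PM, at/before 8:00 PM; years in business 8 > 3; does not dispense prescription medication → Regulatory Authorization not required.
6. operates vehicles for hire; is located in the designated historic district; years in business 8 ≤ 13 → Trade Certificate not required.
7. years in business 8 ≥ 5; closes 6:00 PM, after 5:00 PM; is located in the designated historic district → Annual Certificate required.
8. years in business 8 < 15 → General Business Registration not required.
9. years in business 8 > 4 → Annual Authorization required.
10. closes 6:00 PM, at/before 9:00 PM; years in business 8 > 6; operates from an industrially zoned site → Late-Night Certificate not required.
11. floor area 7,900 square feet > 5,500 square feet; is located in the designated historic district; operates from an industrially zoned site (not: occupies leased commercial space) → Municipal Certificate not required.
12. closes 6:00 PM, after 5:00 PM; floor area 7,900 square feet > 2,100 square feet; does not handle hazardous materials → Standard Certificate not required.
13. is located in the designated historic district; operates from an industrially zoned site; operates vehicles for hire → Operating Registration required.
14. closes 6:00 PM, at/before 9:00 PM → exempt from Operating Registration.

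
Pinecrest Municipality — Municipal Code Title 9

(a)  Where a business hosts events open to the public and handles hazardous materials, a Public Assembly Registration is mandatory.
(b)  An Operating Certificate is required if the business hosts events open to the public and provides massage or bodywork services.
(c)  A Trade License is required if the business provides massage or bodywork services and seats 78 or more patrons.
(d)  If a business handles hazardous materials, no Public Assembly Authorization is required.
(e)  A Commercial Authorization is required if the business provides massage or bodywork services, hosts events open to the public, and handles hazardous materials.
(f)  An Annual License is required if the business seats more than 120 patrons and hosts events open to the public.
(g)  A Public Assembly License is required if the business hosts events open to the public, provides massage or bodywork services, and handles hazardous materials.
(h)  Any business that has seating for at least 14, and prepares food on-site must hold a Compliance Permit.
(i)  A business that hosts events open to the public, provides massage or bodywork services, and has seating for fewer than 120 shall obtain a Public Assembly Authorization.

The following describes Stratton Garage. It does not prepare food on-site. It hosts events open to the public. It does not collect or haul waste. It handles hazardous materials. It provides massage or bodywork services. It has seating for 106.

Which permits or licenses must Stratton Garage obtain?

Commercial Authorization, Operating Certificate, Public Assembly License, Public Assembly Registration, Trade License

(a) hosts events open to the public; handles hazardous materials → Public Assembly Registration required.
(b) hosts events open to the public; provides massage or bodywork services → Operating Certificate required.
(c) provides massage or bodywork services; seating 106 ≥ 78 → Trade License required.
(d) handles hazardous materials → exempt from Public Assembly Authorization.
(e) provides massage or bodywork services; hosts events open to the public; handles hazardous materials → Commercial Authorization required.
(f) seating 106 ≤ 120; hosts events open to the public → Annual License not required.
(g) hosts events open to the public; provides massage or bodywork services; handles hazardous materials → Public Assembly License required.
(h) seating 106 ≥ 14; does not prepare food on-site → Compliance Permit not required.
(i) hosts events open to the public; provides massage or bodywork services; seating 106 < 120 → Public Assembly Authorization required.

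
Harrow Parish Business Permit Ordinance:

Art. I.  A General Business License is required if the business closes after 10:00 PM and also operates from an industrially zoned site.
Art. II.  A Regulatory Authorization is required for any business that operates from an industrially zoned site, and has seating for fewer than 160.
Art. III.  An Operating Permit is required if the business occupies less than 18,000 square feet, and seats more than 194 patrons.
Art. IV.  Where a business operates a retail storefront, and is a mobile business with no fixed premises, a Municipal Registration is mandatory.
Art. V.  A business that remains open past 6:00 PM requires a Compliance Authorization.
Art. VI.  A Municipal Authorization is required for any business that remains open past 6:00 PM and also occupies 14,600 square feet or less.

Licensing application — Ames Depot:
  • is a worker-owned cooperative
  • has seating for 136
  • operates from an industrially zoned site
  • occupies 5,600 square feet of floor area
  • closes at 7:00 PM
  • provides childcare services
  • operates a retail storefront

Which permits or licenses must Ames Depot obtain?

Art. I. closes 7:00 PM, at/before 10:00 PM; operates from an industrially zoned site → General Business License not required.
Art. II. operates from an industrially zoned site; seating 136 < 160 → Regulatory Authorization required.
Art. III. floor area 5,600 square feet < 18,000 square feet; seating 136 ≤ 194 → Operating Permit not required.
Art. IV. operates a retail storefront; operates from an industrially zoned site (not: is a mobile business with no fixed premises) → Municipal Registration not required.
Art. V. closes 7:00 PM, after 6:00 PM → Compliance Authorization required.
Art. VI. closes 7:00 PM, after 6:00 PM; floor area 5,600 square feet ≤ 14,600 square feet → Municipal Authorization required.

Compliance Authorization, Municipal Authorization, Regulatory Authorization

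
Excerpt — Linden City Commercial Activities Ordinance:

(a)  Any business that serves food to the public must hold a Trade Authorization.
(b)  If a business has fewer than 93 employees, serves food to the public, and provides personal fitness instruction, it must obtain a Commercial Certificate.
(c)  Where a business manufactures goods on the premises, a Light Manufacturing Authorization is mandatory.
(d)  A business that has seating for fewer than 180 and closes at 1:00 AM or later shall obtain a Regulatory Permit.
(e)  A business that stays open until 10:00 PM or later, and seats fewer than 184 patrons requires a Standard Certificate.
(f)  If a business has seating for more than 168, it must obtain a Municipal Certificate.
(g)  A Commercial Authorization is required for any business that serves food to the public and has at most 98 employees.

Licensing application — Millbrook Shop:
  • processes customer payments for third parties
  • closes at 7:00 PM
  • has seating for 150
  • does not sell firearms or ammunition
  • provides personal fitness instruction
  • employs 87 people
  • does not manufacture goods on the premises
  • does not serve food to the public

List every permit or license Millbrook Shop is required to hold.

None

(a) does not serve food to the public → Trade Authorization not required.
(b) employees 87 < 93; does not serve food to the public; provides personal fitness instruction → Commercial Certificate not required.
(c) does not manufacture goods on the premises → Light Manufacturing Authorization not required.
(d) seating 150 < 180; closes 7:00 PM, at/before 1:00 AM → Regulatory Permit not required.
(e) closes 7:00 PM, at/before 10:00 PM; seating 150 < 184 → Standard Certificate not required.
(f) seating 150 ≤ 168 → Municipal Certificate not required.
(g) does not serve food to the public; employees 87 ≤ 98 → Commercial Authorization not required.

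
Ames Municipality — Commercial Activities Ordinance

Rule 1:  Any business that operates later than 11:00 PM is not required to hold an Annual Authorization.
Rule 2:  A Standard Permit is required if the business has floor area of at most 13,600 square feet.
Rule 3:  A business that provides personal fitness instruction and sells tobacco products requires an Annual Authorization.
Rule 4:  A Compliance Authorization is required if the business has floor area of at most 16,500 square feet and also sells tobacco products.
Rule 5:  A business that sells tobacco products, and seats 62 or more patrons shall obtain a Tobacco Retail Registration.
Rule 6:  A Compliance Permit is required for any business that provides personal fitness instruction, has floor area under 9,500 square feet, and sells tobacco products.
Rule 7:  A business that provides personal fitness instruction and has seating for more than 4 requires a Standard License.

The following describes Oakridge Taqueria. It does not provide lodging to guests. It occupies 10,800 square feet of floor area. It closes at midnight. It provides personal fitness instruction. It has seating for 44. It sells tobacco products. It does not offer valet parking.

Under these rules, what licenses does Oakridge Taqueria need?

Rule 1: closes midnight, after 11:00 PM → exempt from Annual Authorization.
Rule 2: floor area 10,800 square feet ≤ 13,600 square feet → Standard Permit required.
Rule 3: provides personal fitness instruction; sells tobacco products → Annual Authorization required.
Rule 4: floor area 10,800 square feet ≤ 16,500 square feet; sells tobacco products → Compliance Authorization required.
Rule 5: sells tobacco products; seating 44 < 62 → Tobacco Retail Registration not required.
Rule 6: provides personal fitness instruction; floor area 10,800 square feet ≥ 9,500 square feet; sells tobacco products → Compliance Permit not required.
Rule 7: provides personal fitness instruction; seating 44 > 4 → Standard License required.

Compliance Authorization, Standard License, Standard Permit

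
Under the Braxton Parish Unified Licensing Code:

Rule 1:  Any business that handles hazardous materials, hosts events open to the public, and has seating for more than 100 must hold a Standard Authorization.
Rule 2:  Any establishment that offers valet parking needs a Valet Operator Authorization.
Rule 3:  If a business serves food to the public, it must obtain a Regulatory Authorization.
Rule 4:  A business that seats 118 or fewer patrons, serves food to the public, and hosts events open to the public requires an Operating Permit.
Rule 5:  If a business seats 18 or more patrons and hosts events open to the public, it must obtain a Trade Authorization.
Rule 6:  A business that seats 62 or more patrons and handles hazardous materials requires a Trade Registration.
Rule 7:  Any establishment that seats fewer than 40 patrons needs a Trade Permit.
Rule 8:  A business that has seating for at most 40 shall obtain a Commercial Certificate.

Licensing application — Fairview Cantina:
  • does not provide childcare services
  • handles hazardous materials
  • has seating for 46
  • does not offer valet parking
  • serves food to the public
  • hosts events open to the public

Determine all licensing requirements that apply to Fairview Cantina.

Rule 1: handles hazardous materials; hosts events open to the public; seating 46 ≤ 100 → Standard Authorization not required.
Rule 2: does not offer valet parking → Valet Operator Authorization not required.
Rule 3: serves food to the public → Regulatory Authorization required.
Rule 4: seating 46 ≤ 118; serves food to the public; hosts events open to the public → Operating Permit required.
Rule 5: seating 46 ≥ 18; hosts events open to the public → Trade Authorization required.
Rule 6: seating 46 < 62; handles hazardous materials → Trade Registration not required.
Rule 7: seating 46 ≥ 40 → Trade Permit not required.
Rule 8: seating 46 > 40 → Commercial Certificate not required.

Operating Permit, Regulatory Authorization, Trade Authorization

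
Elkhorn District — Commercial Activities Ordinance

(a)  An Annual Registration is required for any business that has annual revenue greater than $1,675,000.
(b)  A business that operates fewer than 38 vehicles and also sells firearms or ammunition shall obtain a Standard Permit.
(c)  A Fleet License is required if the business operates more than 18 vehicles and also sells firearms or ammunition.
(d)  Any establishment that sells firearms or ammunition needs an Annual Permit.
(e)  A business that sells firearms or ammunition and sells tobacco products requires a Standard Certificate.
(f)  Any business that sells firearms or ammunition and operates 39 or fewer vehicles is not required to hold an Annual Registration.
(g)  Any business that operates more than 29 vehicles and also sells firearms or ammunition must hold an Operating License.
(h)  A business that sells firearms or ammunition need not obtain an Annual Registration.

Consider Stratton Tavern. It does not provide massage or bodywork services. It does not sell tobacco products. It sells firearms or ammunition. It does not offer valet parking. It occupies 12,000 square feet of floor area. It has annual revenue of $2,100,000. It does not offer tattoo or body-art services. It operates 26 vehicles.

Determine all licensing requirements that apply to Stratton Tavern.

(a) revenue $2,100,000 > $1,675,000 → Annual Registration required.
(b) vehicles 26 < 38; sells firearms or ammunition → Standard Permit required.
(c) vehicles 26 > 18; sells firearms or ammunition → Fleet License required.
(d) sells firearms or ammunition → Annual Permit required.
(e) sells firearms or ammunition; does not sell tobacco products → Standard Certificate not required.
(f) sells firearms or ammunition; vehicles 26 ≤ 39 → exempt from Annual Registration.
(g) vehicles 26 ≤ 29; sells firearms or ammunition → Operating License not required.
(h) sells firearms or ammunition → exempt from Annual Registration.

Annual Permit, Fleet License, Standard Permit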